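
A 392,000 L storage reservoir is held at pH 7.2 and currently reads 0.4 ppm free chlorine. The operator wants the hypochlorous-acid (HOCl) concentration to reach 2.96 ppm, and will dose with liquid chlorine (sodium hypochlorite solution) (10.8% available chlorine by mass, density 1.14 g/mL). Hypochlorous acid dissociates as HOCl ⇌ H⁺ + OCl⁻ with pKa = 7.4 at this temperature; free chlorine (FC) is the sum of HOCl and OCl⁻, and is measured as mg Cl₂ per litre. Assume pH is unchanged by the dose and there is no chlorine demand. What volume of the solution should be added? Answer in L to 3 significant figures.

[OCl⁻]/[HOCl] = 10^(pH − pKa) = 10^(7.2 − 7.4) = 0.631; fraction as HOCl = 1/(1 + 0.631) = 0.6131.
Free chlorine required for 2.96 ppm HOCl: 2.96 / 0.6131 = 4.828 ppm.
FC to add: 4.828 − 0.4 = 4.428 mg/L as Cl₂.
Cl₂ equivalent: 4.428 mg/L × 392,000 L = 1736 g.
Product at 10.8% available Cl: 1736 / 0.108 = 16,070 g.
Volume: 16,070 g ÷ 1.14 g/mL = 14,100 mL.

14.1 L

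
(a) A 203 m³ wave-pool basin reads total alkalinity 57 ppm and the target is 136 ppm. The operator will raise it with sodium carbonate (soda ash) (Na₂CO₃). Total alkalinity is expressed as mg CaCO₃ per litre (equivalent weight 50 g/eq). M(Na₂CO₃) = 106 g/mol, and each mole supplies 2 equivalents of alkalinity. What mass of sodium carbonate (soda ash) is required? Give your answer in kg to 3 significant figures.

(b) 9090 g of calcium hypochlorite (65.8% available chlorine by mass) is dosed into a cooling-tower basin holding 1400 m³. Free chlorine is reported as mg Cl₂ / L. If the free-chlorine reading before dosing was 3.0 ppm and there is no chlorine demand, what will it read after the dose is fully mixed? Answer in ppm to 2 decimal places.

(a) 17.0 kg; (b) 7.27 ppm

(a) Volume: 203 m³ = 203,000 L.
(a) Alkalinity to add: (136 − 57) = 79 mg/L as CaCO₃ × 203,000 L = 16,040 g as CaCO₃.
(a) Equivalents: 16,040 g ÷ 50 g/eq = 320.7 eq.
(a) Each mole of Na₂CO₃ supplies 2 eq, so 320.7 / 2 = 160.4 mol.
(a) Mass: 160.4 mol × 106 g/mol = 17,000 g.

(b) Volume: 1400 m³ = 1,400,000 L.
(b) Available chlorine delivered: 9090 g × 0.658 = 5981 g as Cl₂.
(b) Concentration rise: 5981 g / 1,400,000 L = 4.272 mg/L = 4.27 ppm.
(b) Final FC: 3.0 + 4.27 = 7.27 ppm.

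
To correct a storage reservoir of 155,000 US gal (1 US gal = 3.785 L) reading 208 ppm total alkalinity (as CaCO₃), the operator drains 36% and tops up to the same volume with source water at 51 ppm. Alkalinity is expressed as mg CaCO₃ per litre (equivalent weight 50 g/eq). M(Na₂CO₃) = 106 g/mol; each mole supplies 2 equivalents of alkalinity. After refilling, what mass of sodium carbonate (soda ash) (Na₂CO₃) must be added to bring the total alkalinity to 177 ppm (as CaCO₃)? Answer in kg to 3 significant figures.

Volume: 155,000 US gal × 3.785 L/gal = 586,675 L.
After draining 36% and refilling: 208 × 0.64 + 51 × 0.36 = 151.48 ppm.
Deficit to target: 177 − 151.48 = 25.52 mg/L.
As CaCO₃: 25.52 mg/L × 586,675 L = 14,970 g; ÷ 50 g/eq ÷ 2 = 149.7 mol Na₂CO₃.
Mass: 149.7 × 106 = 15,870 g.

15.9 kg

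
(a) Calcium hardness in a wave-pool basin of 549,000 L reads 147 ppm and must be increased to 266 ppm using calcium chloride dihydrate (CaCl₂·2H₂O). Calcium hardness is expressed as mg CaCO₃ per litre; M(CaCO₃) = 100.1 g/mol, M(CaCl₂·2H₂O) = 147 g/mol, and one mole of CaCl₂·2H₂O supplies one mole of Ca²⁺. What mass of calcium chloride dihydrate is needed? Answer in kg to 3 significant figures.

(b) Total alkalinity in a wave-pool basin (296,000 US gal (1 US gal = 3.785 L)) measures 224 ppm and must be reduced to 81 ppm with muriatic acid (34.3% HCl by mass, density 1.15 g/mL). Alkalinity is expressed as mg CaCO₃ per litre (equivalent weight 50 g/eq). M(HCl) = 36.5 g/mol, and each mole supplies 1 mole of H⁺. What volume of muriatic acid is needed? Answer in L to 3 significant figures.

(a) Hardness to add: (266 − 147) = 119 mg/L as CaCO₃ × 549,000 L = 65,330 g as CaCO₃.
(a) Moles of Ca²⁺ (1 mol Ca²⁺ ≡ 1 mol CaCO₃): 65,330 / 100.1 g/mol = 652.7 mol.
(a) Mass of CaCl₂·2H₂O: 652.7 × 147 = 95,940 g.

(b) Volume: 296,000 US gal × 3.785 L/gal = 1,120,360 L.
(b) Alkalinity to neutralize: (224 − 81) = 143 mg/L as CaCO₃ × 1,120,360 L = 160,200 g as CaCO₃.
(b) Equivalents of H⁺ required: 160,200 ÷ 50 g/eq = 3204 eq = 3204 mol HCl.
(b) Mass of HCl: 3204 × 36.5 = 117,000 g.
(b) Mass of 34.3% solution: 117,000 / 0.343 = 341,000 g.
(b) Volume: 341,000 g ÷ 1.15 g/mL = 296,500 mL.

(a) 95.9 kg; (b) 296 L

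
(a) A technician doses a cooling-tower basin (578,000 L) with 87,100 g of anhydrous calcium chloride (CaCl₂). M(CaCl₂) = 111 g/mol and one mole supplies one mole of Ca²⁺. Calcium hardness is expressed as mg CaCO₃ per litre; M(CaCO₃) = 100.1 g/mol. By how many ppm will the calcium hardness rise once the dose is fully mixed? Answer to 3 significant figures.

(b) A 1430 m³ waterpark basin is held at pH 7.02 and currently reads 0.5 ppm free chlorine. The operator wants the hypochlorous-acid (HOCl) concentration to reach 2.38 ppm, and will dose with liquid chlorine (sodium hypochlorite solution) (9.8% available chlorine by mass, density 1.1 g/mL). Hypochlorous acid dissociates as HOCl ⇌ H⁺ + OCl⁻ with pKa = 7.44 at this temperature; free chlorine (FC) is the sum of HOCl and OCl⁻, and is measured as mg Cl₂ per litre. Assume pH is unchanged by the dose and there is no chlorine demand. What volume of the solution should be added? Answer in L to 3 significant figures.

(a) 136 ppm; (b) 36.9 L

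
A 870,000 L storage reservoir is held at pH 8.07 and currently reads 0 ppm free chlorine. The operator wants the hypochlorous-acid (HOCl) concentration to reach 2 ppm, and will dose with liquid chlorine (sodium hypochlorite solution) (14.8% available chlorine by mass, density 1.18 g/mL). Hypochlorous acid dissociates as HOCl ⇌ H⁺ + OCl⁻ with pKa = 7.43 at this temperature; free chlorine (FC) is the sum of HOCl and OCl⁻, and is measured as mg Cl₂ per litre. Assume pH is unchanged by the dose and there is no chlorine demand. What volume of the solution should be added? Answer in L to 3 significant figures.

53.5 L

[OCl⁻]/[HOCl] = 10^(pH − pKa) = 10^(8.07 − 7.43) = 4.365; fraction as HOCl = 1/(1 + 4.365) = 0.1864.
Free chlorine required for 2 ppm HOCl: 2 / 0.1864 = 10.73 ppm.
FC to add: 10.73 − 0 = 10.73 mg/L as Cl₂.
Cl₂ equivalent: 10.73 mg/L × 870,000 L = 9335 g.
Product at 14.8% available Cl: 9335 / 0.148 = 63,080 g.
Volume: 63,080 g ÷ 1.18 g/mL = 53,450 mL.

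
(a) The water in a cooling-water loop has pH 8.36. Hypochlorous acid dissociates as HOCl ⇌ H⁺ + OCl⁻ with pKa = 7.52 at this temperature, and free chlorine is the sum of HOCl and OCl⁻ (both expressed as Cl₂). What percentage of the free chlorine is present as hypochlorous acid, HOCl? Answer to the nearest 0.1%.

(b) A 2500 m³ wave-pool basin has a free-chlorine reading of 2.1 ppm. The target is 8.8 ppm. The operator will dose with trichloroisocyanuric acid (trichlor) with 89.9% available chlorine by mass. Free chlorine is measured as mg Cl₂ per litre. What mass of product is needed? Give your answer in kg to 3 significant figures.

(a) 12.6%; (b) 18.6 kg

(a) [OCl⁻]/[HOCl] = 10^(pH − pKa) = 10^(8.36 − 7.52) = 10^0.84 = 6.918.
(a) Fraction as HOCl = 1 / (1 + 6.918) = 0.1263.

(b) Volume: 2500 m³ = 2,500,000 L.
(b) Chlorine deficit: 8.8 − 2.1 = 6.7 ppm = 6.7 mg/L as Cl₂.
(b) Cl₂ equivalent needed: 6.7 mg/L × 2,500,000 L = 16,750,000 mg = 16,750 g.
(b) Product at 89.9% available chlorine: 16,750 / 0.899 = 18,630 g.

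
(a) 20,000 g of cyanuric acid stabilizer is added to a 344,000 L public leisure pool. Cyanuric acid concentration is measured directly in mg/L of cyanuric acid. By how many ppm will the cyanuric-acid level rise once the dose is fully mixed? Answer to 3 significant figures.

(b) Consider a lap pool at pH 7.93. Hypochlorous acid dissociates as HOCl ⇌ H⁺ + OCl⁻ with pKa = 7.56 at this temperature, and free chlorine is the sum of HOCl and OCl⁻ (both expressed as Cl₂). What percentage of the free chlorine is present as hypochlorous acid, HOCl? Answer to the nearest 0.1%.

(a) Rise: 20,000 g / 344,000 L × 1000 = 58.14 mg/L.

(b) [OCl⁻]/[HOCl] = 10^(pH − pKa) = 10^(7.93 − 7.56) = 10^0.37 = 2.344.
(b) Fraction as HOCl = 1 / (1 + 2.344) = 0.299.

(a) 58.1 ppm; (b) 29.9%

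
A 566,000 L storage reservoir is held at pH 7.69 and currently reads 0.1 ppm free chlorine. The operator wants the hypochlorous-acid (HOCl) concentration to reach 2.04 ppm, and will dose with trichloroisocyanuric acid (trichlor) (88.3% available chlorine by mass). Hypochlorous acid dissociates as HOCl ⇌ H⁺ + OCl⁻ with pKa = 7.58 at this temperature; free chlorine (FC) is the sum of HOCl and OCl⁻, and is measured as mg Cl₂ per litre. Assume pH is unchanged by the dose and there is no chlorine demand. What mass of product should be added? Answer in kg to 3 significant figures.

2.93 kg

[OCl⁻]/[HOCl] = 10^(pH − pKa) = 10^(7.69 − 7.58) = 1.288; fraction as HOCl = 1/(1 + 1.288) = 0.437.
Free chlorine required for 2.04 ppm HOCl: 2.04 / 0.437 = 4.668 ppm.
FC to add: 4.668 − 0.1 = 4.568 mg/L as Cl₂.
Cl₂ equivalent: 4.568 mg/L × 566,000 L = 2586 g.
Product at 88.3% available Cl: 2586 / 0.883 = 2928 g.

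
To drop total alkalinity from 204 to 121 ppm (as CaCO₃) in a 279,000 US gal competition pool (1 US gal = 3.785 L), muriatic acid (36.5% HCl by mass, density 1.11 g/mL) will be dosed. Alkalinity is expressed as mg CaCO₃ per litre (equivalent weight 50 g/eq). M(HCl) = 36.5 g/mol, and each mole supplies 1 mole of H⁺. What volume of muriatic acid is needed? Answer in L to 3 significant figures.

Volume: 279,000 US gal × 3.785 L/gal = 1,056,015 L.
Alkalinity to neutralize: (204 − 121) = 83 mg/L as CaCO₃ × 1,056,015 L = 87,650 g as CaCO₃.
Equivalents of H⁺ required: 87,650 ÷ 50 g/eq = 1753 eq = 1753 mol HCl.
Mass of HCl: 1753 × 36.5 = 63,980 g.
Mass of 36.5% solution: 63,980 / 0.365 = 175,300 g.
Volume: 175,300 g ÷ 1.11 g/mL = 157,900 mL.

158 L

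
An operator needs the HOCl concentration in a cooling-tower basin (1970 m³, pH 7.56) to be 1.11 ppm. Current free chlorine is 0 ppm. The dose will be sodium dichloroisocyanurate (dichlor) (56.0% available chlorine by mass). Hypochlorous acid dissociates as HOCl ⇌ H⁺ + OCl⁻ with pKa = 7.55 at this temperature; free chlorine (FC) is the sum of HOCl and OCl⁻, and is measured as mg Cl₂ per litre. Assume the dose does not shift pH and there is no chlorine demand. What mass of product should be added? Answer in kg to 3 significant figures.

Volume: 1970 m³ = 1,970,000 L.
[OCl⁻]/[HOCl] = 10^(pH − pKa) = 10^(7.56 − 7.55) = 1.023; fraction as HOCl = 1/(1 + 1.023) = 0.4942.
Free chlorine required for 1.11 ppm HOCl: 1.11 / 0.4942 = 2.246 ppm.
FC to add: 2.246 − 0 = 2.246 mg/L as Cl₂.
Cl₂ equivalent: 2.246 mg/L × 1,970,000 L = 4424 g.
Product at 56.0% available Cl: 4424 / 0.56 = 7901 g.

7.90 kg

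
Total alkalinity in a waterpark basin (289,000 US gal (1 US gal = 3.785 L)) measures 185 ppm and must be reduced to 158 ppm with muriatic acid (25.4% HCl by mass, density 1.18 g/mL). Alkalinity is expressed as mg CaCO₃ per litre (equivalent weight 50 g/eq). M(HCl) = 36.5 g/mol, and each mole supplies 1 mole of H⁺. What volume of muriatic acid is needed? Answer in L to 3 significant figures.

71.9 L

Volume: 289,000 US gal × 3.785 L/gal = 1,093,865 L.
Alkalinity to neutralize: (185 − 158) = 27 mg/L as CaCO₃ × 1,093,865 L = 29,530 g as CaCO₃.
Equivalents of H⁺ required: 29,530 ÷ 50 g/eq = 590.7 eq = 590.7 mol HCl.
Mass of HCl: 590.7 × 36.5 = 21,560 g.
Mass of 25.4% solution: 21,560 / 0.254 = 84,880 g.
Volume: 84,880 g ÷ 1.18 g/mL = 71,930 mL.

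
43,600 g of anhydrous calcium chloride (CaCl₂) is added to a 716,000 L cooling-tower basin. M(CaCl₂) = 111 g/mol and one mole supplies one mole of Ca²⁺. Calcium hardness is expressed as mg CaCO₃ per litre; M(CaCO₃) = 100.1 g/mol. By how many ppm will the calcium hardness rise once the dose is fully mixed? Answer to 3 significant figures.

Moles of Ca²⁺: 43,600 g ÷ 111 g/mol = 392.8 mol.
As CaCO₃: 392.8 mol × 100.1 g/mol = 39,320 g.
Rise: 39,320 g / 716,000 L × 1000 = 54.91 mg/L.

54.9 ppm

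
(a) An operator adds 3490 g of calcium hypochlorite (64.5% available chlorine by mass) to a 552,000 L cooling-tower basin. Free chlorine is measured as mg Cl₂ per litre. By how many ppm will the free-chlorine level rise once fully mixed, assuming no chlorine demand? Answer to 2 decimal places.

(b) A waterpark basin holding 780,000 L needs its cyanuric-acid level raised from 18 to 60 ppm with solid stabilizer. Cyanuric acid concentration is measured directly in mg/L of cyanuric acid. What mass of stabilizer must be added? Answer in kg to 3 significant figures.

(a) Available chlorine delivered: 3490 g × 0.645 = 2251 g as Cl₂.
(a) Concentration rise: 2251 g / 552,000 L = 4.078 mg/L = 4.08 ppm.

(b) CYA to add: (60 − 18) = 42 mg/L × 780,000 L = 32,760 g cyanuric acid.

(a) 4.08 ppm; (b) 32.8 kg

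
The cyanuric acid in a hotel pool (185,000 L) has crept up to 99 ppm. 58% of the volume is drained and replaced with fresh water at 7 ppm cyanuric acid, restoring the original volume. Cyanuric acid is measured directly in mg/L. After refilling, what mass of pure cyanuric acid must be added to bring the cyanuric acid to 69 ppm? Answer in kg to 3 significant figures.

4.32 kg

After draining 58% and refilling: 99 × 0.42 + 7 × 0.58 = 45.64 ppm.
Deficit to target: 69 − 45.64 = 23.36 mg/L.
Mass: 23.36 mg/L × 185,000 L = 4322 g cyanuric acid.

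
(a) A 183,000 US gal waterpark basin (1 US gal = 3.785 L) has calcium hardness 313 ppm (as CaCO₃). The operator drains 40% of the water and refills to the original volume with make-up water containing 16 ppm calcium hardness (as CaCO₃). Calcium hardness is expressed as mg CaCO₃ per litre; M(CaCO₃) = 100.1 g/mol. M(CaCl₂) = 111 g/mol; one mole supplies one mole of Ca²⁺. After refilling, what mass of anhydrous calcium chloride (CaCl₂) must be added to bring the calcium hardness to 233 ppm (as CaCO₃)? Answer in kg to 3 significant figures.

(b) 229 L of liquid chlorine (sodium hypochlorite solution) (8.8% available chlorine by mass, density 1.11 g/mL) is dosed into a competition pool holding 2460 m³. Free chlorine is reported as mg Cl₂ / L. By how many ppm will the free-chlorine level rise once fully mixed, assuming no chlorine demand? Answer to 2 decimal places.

(a) Volume: 183,000 US gal × 3.785 L/gal = 692,655 L.
(a) After draining 40% and refilling: 313 × 0.60 + 16 × 0.40 = 194.2 ppm.
(a) Deficit to target: 233 − 194.2 = 38.8 mg/L.
(a) As CaCO₃: 38.8 mg/L × 692,655 L = 26,880 g; ÷ 100.1 = 268.5 mol Ca²⁺.
(a) Mass: 268.5 × 111 = 29,800 g.

(b) Volume: 2460 m³ = 2,460,000 L.
(b) Mass of solution: 229 L × 1000 mL/L × 1.11 g/mL = 254,200 g.
(b) Available chlorine delivered: 254,200 g × 0.088 = 22,370 g as Cl₂.
(b) Concentration rise: 22,370 g / 2,460,000 L = 9.093 mg/L = 9.09 ppm.

(a) 29.8 kg; (b) 9.09 ppm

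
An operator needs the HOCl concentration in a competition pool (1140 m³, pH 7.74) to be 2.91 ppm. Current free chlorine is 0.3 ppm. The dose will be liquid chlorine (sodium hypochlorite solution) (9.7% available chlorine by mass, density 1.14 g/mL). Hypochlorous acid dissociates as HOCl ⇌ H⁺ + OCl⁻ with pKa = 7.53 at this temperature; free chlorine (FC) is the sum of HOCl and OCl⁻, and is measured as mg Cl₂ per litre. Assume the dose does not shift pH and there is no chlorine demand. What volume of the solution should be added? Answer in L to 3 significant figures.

Volume: 1140 m³ = 1,140,000 L.
[OCl⁻]/[HOCl] = 10^(pH − pKa) = 10^(7.74 − 7.53) = 1.622; fraction as HOCl = 1/(1 + 1.622) = 0.3814.
Free chlorine required for 2.91 ppm HOCl: 2.91 / 0.3814 = 7.629 ppm.
FC to add: 7.629 − 0.3 = 7.329 mg/L as Cl₂.
Cl₂ equivalent: 7.329 mg/L × 1,140,000 L = 8356 g.
Product at 9.7% available Cl: 8356 / 0.097 = 86,140 g.
Volume: 86,140 g ÷ 1.14 g/mL = 75,560 mL.

75.6 L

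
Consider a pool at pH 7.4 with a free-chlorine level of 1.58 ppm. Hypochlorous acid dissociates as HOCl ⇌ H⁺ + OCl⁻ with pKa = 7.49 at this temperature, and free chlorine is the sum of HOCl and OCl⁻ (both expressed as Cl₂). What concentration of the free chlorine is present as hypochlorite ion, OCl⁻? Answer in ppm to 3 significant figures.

0.708 ppm

[OCl⁻]/[HOCl] = 10^(pH − pKa) = 10^(7.4 − 7.49) = 10^-0.09 = 0.8128.
Fraction as HOCl = 1 / (1 + 0.8128) = 0.5516.
OCl⁻ = (1 − 0.5516) × 1.58 ppm = 0.7084 ppm.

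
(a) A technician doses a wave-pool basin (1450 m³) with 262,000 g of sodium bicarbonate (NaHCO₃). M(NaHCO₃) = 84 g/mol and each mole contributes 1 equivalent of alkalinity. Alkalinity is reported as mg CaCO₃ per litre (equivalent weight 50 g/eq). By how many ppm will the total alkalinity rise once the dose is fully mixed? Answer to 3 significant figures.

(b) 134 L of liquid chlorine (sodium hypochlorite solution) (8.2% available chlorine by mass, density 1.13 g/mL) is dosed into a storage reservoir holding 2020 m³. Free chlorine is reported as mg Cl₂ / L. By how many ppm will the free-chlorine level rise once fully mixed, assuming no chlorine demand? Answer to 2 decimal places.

(a) Volume: 1450 m³ = 1,450,000 L.
(a) Moles of NaHCO₃: 262,000 g ÷ 84 g/mol = 3119 mol → 3119 eq of alkalinity.
(a) As CaCO₃: 3119 eq × 50 g/eq = 156,000 g.
(a) Rise: 156,000 g / 1,450,000 L × 1000 = 107.6 mg/L.

(b) Volume: 2020 m³ = 2,020,000 L.
(b) Mass of solution: 134 L × 1000 mL/L × 1.13 g/mL = 151,400 g.
(b) Available chlorine delivered: 151,400 g × 0.082 = 12,420 g as Cl₂.
(b) Concentration rise: 12,420 g / 2,020,000 L = 6.147 mg/L = 6.15 ppm.

(a) 108 ppm; (b) 6.15 ppm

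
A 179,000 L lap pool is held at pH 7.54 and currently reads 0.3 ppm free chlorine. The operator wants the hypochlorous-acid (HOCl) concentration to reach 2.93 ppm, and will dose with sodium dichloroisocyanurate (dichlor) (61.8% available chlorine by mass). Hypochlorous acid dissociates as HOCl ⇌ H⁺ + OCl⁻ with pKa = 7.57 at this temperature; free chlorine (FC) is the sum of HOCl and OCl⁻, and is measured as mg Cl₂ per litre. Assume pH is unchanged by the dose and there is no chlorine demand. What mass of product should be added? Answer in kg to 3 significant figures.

[OCl⁻]/[HOCl] = 10^(pH − pKa) = 10^(7.54 − 7.57) = 0.9333; fraction as HOCl = 1/(1 + 0.9333) = 0.5173.
Free chlorine required for 2.93 ppm HOCl: 2.93 / 0.5173 = 5.664 ppm.
FC to add: 5.664 − 0.3 = 5.364 mg/L as Cl₂.
Cl₂ equivalent: 5.364 mg/L × 179,000 L = 960.2 g.
Product at 61.8% available Cl: 960.2 / 0.618 = 1554 g.

1.55 kg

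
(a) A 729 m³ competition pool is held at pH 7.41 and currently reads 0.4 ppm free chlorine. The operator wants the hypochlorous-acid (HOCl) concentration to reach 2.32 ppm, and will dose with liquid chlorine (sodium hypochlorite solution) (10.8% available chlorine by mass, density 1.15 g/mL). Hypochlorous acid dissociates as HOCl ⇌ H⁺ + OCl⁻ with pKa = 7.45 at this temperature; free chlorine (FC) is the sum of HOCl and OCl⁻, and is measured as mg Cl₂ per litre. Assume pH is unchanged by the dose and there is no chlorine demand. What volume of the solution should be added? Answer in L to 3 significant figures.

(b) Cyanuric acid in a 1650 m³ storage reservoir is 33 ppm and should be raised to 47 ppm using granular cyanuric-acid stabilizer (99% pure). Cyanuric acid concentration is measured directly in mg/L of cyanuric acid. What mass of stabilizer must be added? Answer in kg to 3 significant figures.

(a) 23.7 L; (b) 23.3 kg

(a) Volume: 729 m³ = 729,000 L.
(a) [OCl⁻]/[HOCl] = 10^(pH − pKa) = 10^(7.41 − 7.45) = 0.912; fraction as HOCl = 1/(1 + 0.912) = 0.523.
(a) Free chlorine required for 2.32 ppm HOCl: 2.32 / 0.523 = 4.436 ppm.
(a) FC to add: 4.436 − 0.4 = 4.036 mg/L as Cl₂.
(a) Cl₂ equivalent: 4.036 mg/L × 729,000 L = 2942 g.
(a) Product at 10.8% available Cl: 2942 / 0.108 = 27,240 g.
(a) Volume: 27,240 g ÷ 1.15 g/mL = 23,690 mL.

(b) Volume: 1650 m³ = 1,650,000 L.
(b) CYA to add: (47 − 33) = 14 mg/L × 1,650,000 L = 23,100 g cyanuric acid.
(b) At 99% purity: 23,100 / 0.99 = 23,330 g product.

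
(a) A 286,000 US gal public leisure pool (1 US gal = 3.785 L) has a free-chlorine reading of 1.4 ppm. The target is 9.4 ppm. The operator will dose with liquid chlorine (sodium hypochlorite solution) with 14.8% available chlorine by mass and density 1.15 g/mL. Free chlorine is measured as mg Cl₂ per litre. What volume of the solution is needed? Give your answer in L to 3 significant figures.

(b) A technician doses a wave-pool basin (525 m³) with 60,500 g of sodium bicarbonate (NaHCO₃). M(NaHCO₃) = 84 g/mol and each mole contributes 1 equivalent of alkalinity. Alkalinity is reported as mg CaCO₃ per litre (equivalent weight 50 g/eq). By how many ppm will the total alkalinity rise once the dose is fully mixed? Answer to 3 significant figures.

(a) 50.9 L; (b) 68.6 ppm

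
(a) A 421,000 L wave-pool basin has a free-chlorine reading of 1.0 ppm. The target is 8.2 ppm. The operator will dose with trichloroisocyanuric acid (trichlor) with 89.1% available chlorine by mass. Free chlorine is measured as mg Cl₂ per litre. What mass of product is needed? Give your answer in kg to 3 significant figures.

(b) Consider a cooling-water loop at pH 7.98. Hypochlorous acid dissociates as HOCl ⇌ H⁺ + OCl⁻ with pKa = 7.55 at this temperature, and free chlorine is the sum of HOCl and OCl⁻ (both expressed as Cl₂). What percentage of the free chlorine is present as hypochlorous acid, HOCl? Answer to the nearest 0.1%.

(a) 3.40 kg; (b) 27.1%

(a) Chlorine deficit: 8.2 − 1.0 = 7.2 ppm = 7.2 mg/L as Cl₂.
(a) Cl₂ equivalent needed: 7.2 mg/L × 421,000 L = 3,031,000 mg = 3031 g.
(a) Product at 89.1% available chlorine: 3031 / 0.891 = 3402 g.

(b) [OCl⁻]/[HOCl] = 10^(pH − pKa) = 10^(7.98 − 7.55) = 10^0.43 = 2.692.
(b) Fraction as HOCl = 1 / (1 + 2.692) = 0.2709.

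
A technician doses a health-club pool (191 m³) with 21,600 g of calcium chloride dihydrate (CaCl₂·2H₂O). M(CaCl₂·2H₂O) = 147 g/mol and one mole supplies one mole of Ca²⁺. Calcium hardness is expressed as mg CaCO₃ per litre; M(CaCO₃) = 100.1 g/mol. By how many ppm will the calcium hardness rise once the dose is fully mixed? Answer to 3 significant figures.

77.0 ppm

Volume: 191 m³ = 191,000 L.
Moles of Ca²⁺: 21,600 g ÷ 147 g/mol = 146.9 mol.
As CaCO₃: 146.9 mol × 100.1 g/mol = 14,710 g.
Rise: 14,710 g / 191,000 L × 1000 = 77.01 mg/L.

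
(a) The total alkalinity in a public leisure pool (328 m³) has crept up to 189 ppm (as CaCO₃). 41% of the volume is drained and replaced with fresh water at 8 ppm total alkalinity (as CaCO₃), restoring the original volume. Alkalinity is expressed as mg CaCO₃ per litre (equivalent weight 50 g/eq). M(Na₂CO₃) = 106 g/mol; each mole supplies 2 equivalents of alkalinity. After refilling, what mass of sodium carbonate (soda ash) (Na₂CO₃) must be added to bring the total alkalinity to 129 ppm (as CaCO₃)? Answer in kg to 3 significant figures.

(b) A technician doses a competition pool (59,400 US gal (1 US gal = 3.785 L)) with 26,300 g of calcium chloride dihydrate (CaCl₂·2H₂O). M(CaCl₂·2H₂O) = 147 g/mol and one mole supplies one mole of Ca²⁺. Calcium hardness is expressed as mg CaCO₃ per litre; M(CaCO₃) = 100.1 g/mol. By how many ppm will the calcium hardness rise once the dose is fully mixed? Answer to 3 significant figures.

(a) Volume: 328 m³ = 328,000 L.
(a) After draining 41% and refilling: 189 × 0.59 + 8 × 0.41 = 114.79 ppm.
(a) Deficit to target: 129 − 114.79 = 14.21 mg/L.
(a) As CaCO₃: 14.21 mg/L × 328,000 L = 4661 g; ÷ 50 g/eq ÷ 2 = 46.61 mol Na₂CO₃.
(a) Mass: 46.61 × 106 = 4941 g.

(b) Volume: 59,400 US gal × 3.785 L/gal = 224,829 L.
(b) Moles of Ca²⁺: 26,300 g ÷ 147 g/mol = 178.9 mol.
(b) As CaCO₃: 178.9 mol × 100.1 g/mol = 17,910 g.
(b) Rise: 17,910 g / 224,829 L × 1000 = 79.66 mg/L.

(a) 4.94 kg; (b) 79.7 ppm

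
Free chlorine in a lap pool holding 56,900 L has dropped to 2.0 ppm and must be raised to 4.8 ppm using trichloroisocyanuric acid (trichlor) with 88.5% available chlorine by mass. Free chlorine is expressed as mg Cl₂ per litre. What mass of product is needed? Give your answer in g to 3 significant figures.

180 g

Chlorine deficit: 4.8 − 2.0 = 2.8 ppm = 2.8 mg/L as Cl₂.
Cl₂ equivalent needed: 2.8 mg/L × 56,900 L = 159,300 mg = 159.3 g.
Product at 88.5% available chlorine: 159.3 / 0.885 = 180 g.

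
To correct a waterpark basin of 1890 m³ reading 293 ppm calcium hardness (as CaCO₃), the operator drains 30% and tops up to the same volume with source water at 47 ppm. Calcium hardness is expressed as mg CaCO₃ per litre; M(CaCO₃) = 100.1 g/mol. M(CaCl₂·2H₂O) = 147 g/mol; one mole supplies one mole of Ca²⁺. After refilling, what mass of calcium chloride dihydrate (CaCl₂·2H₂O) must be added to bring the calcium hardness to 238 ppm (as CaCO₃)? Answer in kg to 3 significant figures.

52.2 kg

Volume: 1890 m³ = 1,890,000 L.
After draining 30% and refilling: 293 × 0.70 + 47 × 0.30 = 219.2 ppm.
Deficit to target: 238 − 219.2 = 18.8 mg/L.
As CaCO₃: 18.8 mg/L × 1,890,000 L = 35,530 g; ÷ 100.1 = 355 mol Ca²⁺.
Mass: 355 × 147 = 52,180 g.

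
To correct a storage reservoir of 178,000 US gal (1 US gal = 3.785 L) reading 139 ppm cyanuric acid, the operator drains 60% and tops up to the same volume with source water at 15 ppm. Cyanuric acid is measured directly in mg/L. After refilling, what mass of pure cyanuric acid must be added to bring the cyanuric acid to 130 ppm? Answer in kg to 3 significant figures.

Volume: 178,000 US gal × 3.785 L/gal = 673,730 L.
After draining 60% and refilling: 139 × 0.40 + 15 × 0.60 = 64.6 ppm.
Deficit to target: 130 − 64.6 = 65.4 mg/L.
Mass: 65.4 mg/L × 673,730 L = 44,060 g cyanuric acid.

44.1 kg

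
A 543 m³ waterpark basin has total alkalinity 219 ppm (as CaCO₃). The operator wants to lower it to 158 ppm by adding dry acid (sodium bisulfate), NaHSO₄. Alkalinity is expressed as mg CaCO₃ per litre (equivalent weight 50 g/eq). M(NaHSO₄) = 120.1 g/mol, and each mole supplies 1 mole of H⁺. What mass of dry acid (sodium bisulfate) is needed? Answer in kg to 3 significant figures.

79.6 kg

Volume: 543 m³ = 543,000 L.
Alkalinity to neutralize: (219 − 158) = 61 mg/L as CaCO₃ × 543,000 L = 33,120 g as CaCO₃.
Equivalents of H⁺ required: 33,120 ÷ 50 g/eq = 662.5 eq = 662.5 mol NaHSO₄.
Mass of NaHSO₄: 662.5 × 120.1 = 79,560 g.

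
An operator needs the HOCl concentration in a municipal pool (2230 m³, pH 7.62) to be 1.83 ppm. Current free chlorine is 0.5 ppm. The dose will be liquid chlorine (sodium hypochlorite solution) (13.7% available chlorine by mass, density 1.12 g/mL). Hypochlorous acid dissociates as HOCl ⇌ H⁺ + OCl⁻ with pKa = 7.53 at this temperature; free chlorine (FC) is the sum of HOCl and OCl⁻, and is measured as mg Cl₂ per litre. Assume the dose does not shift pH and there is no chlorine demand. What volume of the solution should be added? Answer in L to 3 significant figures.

Volume: 2230 m³ = 2,230,000 L.
[OCl⁻]/[HOCl] = 10^(pH − pKa) = 10^(7.62 − 7.53) = 1.23; fraction as HOCl = 1/(1 + 1.23) = 0.4484.
Free chlorine required for 1.83 ppm HOCl: 1.83 / 0.4484 = 4.081 ppm.
FC to add: 4.081 − 0.5 = 3.581 mg/L as Cl₂.
Cl₂ equivalent: 3.581 mg/L × 2,230,000 L = 7987 g.
Product at 13.7% available Cl: 7987 / 0.137 = 58,300 g.
Volume: 58,300 g ÷ 1.12 g/mL = 52,050 mL.

52.0 L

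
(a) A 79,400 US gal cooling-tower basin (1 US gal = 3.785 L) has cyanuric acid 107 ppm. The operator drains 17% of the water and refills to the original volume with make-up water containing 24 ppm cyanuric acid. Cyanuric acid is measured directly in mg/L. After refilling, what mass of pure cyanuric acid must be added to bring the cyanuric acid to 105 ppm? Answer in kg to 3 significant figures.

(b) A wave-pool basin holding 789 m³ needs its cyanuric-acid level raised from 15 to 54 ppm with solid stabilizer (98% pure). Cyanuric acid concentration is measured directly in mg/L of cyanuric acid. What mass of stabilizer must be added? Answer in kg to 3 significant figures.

(a) Volume: 79,400 US gal × 3.785 L/gal = 300,529 L.
(a) After draining 17% and refilling: 107 × 0.83 + 24 × 0.17 = 92.89 ppm.
(a) Deficit to target: 105 − 92.89 = 12.11 mg/L.
(a) Mass: 12.11 mg/L × 300,529 L = 3639 g cyanuric acid.

(b) Volume: 789 m³ = 789,000 L.
(b) CYA to add: (54 − 15) = 39 mg/L × 789,000 L = 30,770 g cyanuric acid.
(b) At 98% purity: 30,770 / 0.98 = 31,400 g product.

(a) 3.64 kg; (b) 31.4 kg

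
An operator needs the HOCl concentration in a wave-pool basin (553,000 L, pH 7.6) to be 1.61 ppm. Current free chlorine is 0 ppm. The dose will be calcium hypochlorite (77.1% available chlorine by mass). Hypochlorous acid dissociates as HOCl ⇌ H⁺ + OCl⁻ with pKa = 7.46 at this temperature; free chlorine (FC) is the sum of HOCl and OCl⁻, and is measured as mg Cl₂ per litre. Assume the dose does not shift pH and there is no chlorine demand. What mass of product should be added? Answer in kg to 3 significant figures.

2.75 kg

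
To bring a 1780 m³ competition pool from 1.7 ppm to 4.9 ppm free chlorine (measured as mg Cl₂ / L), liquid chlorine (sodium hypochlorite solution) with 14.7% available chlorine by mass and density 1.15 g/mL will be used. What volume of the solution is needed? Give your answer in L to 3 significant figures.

Volume: 1780 m³ = 1,780,000 L.
Chlorine deficit: 4.9 − 1.7 = 3.2 ppm = 3.2 mg/L as Cl₂.
Cl₂ equivalent needed: 3.2 mg/L × 1,780,000 L = 5,696,000 mg = 5696 g.
Product at 14.7% available chlorine: 5696 / 0.147 = 38,750 g.
Volume at density 1.15 g/mL: 38,750 g ÷ 1.15 g/mL = 33,690 mL.

33.7 L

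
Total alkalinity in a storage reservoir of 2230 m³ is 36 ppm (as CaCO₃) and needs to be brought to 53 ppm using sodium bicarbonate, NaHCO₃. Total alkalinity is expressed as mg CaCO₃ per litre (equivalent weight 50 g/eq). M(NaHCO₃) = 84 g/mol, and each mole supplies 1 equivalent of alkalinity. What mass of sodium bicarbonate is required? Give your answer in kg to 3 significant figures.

Volume: 2230 m³ = 2,230,000 L.
Alkalinity to add: (53 − 36) = 17 mg/L as CaCO₃ × 2,230,000 L = 37,910 g as CaCO₃.
Equivalents: 37,910 g ÷ 50 g/eq = 758.2 eq.
NaHCO₃ supplies 1 eq per mole → 758.2 mol.
Mass: 758.2 mol × 84 g/mol = 63,690 g.

63.7 kg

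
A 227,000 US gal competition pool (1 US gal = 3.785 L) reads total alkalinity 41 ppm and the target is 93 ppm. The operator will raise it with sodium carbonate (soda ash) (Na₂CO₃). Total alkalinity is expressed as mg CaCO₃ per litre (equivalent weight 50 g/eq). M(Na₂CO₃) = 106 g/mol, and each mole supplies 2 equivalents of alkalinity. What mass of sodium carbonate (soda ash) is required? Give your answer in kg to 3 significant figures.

47.4 kg

Volume: 227,000 US gal × 3.785 L/gal = 859,195 L.
Alkalinity to add: (93 − 41) = 52 mg/L as CaCO₃ × 859,195 L = 44,680 g as CaCO₃.
Equivalents: 44,680 g ÷ 50 g/eq = 893.6 eq.
Each mole of Na₂CO₃ supplies 2 eq, so 893.6 / 2 = 446.8 mol.
Mass: 446.8 mol × 106 g/mol = 47,360 g.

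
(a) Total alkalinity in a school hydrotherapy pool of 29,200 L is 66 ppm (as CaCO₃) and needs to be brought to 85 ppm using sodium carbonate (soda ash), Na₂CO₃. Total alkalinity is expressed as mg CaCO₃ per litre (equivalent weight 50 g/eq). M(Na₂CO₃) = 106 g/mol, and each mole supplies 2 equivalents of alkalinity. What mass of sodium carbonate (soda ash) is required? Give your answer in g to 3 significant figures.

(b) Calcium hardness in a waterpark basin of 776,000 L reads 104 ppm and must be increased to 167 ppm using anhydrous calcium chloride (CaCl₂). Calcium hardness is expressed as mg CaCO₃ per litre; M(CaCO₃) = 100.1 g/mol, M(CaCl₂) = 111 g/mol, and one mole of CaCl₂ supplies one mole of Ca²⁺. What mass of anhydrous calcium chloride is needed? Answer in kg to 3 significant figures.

(a) Alkalinity to add: (85 − 66) = 19 mg/L as CaCO₃ × 29,200 L = 554.8 g as CaCO₃.
(a) Equivalents: 554.8 g ÷ 50 g/eq = 11.1 eq.
(a) Each mole of Na₂CO₃ supplies 2 eq, so 11.1 / 2 = 5.548 mol.
(a) Mass: 5.548 mol × 106 g/mol = 588.1 g.

(b) Hardness to add: (167 − 104) = 63 mg/L as CaCO₃ × 776,000 L = 48,890 g as CaCO₃.
(b) Moles of Ca²⁺ (1 mol Ca²⁺ ≡ 1 mol CaCO₃): 48,890 / 100.1 g/mol = 488.4 mol.
(b) Mass of CaCl₂: 488.4 × 111 = 54,210 g.

(a) 588 g; (b) 54.2 kg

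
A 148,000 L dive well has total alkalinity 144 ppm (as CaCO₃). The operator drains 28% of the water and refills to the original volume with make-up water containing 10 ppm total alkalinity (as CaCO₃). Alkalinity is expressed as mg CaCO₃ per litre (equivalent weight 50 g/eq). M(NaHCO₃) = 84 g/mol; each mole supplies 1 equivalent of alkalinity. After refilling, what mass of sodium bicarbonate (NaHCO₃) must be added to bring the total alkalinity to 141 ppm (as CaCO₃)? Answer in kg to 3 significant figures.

8.58 kg

After draining 28% and refilling: 144 × 0.72 + 10 × 0.28 = 106.48 ppm.
Deficit to target: 141 − 106.48 = 34.52 mg/L.
As CaCO₃: 34.52 mg/L × 148,000 L = 5109 g; ÷ 50 g/eq ÷ 1 = 102.2 mol NaHCO₃.
Mass: 102.2 × 84 = 8583 g.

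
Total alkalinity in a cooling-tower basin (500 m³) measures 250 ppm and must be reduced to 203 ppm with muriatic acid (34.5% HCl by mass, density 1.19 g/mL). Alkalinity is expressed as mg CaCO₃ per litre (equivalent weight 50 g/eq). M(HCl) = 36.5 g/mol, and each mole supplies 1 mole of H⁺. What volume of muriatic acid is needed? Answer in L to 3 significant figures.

41.8 L

Volume: 500 m³ = 500,000 L.
Alkalinity to neutralize: (250 − 203) = 47 mg/L as CaCO₃ × 500,000 L = 23,500 g as CaCO₃.
Equivalents of H⁺ required: 23,500 ÷ 50 g/eq = 470 eq = 470 mol HCl.
Mass of HCl: 470 × 36.5 = 17,160 g.
Mass of 34.5% solution: 17,160 / 0.345 = 49,720 g.
Volume: 49,720 g ÷ 1.19 g/mL = 41,790 mL.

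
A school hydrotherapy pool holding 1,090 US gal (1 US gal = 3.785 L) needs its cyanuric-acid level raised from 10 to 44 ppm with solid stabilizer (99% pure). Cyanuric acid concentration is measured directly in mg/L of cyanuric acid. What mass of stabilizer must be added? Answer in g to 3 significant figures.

142 g

Volume: 1,090 US gal × 3.785 L/gal = 4,126 L.
CYA to add: (44 − 10) = 34 mg/L × 4,126 L = 140.3 g cyanuric acid.
At 99% purity: 140.3 / 0.99 = 141.7 g product.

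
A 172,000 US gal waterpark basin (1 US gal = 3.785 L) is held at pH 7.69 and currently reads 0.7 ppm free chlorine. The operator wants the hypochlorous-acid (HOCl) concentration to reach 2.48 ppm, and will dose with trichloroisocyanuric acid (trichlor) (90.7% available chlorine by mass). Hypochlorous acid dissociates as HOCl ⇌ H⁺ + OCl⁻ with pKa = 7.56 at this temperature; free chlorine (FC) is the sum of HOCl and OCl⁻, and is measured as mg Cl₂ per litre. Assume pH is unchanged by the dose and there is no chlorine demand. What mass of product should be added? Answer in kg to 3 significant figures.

Volume: 172,000 US gal × 3.785 L/gal = 651,020 L.
[OCl⁻]/[HOCl] = 10^(pH − pKa) = 10^(7.69 − 7.56) = 1.349; fraction as HOCl = 1/(1 + 1.349) = 0.4257.
Free chlorine required for 2.48 ppm HOCl: 2.48 / 0.4257 = 5.825 ppm.
FC to add: 5.825 − 0.7 = 5.125 mg/L as Cl₂.
Cl₂ equivalent: 5.125 mg/L × 651,020 L = 3337 g.
Product at 90.7% available Cl: 3337 / 0.907 = 3679 g.

3.68 kg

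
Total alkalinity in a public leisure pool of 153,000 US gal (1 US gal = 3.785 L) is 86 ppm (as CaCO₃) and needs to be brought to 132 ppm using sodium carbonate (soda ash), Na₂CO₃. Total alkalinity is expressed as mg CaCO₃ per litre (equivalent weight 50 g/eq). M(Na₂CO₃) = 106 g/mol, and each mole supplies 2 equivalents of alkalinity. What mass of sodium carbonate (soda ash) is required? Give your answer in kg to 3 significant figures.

Volume: 153,000 US gal × 3.785 L/gal = 579,105 L.
Alkalinity to add: (132 − 86) = 46 mg/L as CaCO₃ × 579,105 L = 26,640 g as CaCO₃.
Equivalents: 26,640 g ÷ 50 g/eq = 532.8 eq.
Each mole of Na₂CO₃ supplies 2 eq, so 532.8 / 2 = 266.4 mol.
Mass: 266.4 mol × 106 g/mol = 28,240 g.

28.2 kg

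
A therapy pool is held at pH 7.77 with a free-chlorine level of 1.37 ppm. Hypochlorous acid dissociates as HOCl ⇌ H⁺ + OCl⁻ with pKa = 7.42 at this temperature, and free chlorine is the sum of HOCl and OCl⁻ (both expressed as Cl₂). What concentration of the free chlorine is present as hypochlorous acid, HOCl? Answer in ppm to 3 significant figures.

0.423 ppm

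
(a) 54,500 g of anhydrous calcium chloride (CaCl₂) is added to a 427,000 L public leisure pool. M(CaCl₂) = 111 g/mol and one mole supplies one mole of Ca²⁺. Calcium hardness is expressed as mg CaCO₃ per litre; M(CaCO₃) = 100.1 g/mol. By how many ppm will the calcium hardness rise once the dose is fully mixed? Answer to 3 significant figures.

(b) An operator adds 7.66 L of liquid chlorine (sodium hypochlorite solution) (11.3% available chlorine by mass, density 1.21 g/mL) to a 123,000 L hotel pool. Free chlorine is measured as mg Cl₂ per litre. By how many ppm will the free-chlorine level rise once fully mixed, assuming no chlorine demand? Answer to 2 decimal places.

(a) 115 ppm; (b) 8.52 ppm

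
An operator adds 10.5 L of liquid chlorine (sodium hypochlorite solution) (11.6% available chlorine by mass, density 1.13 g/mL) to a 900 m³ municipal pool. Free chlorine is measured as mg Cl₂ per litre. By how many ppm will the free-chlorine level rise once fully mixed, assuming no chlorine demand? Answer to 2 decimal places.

1.53 ppm

Volume: 900 m³ = 900,000 L.
Mass of solution: 10.5 L × 1000 mL/L × 1.13 g/mL = 11,860 g.
Available chlorine delivered: 11,860 g × 0.116 = 1376 g as Cl₂.
Concentration rise: 1376 g / 900,000 L = 1.529 mg/L = 1.53 ppm.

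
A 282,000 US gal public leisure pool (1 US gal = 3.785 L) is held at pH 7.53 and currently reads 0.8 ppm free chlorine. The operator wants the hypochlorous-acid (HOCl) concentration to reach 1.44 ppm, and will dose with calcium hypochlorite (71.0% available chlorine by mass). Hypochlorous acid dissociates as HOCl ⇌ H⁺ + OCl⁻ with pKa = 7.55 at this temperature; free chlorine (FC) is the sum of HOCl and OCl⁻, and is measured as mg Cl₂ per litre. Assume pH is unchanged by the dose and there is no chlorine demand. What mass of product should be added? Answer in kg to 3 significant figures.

Volume: 282,000 US gal × 3.785 L/gal = 1,067,370 L.
[OCl⁻]/[HOCl] = 10^(pH − pKa) = 10^(7.53 − 7.55) = 0.955; fraction as HOCl = 1/(1 + 0.955) = 0.5115.
Free chlorine required for 1.44 ppm HOCl: 1.44 / 0.5115 = 2.815 ppm.
FC to add: 2.815 − 0.8 = 2.015 mg/L as Cl₂.
Cl₂ equivalent: 2.015 mg/L × 1,067,370 L = 2151 g.
Product at 71.0% available Cl: 2151 / 0.71 = 3030 g.

3.03 kg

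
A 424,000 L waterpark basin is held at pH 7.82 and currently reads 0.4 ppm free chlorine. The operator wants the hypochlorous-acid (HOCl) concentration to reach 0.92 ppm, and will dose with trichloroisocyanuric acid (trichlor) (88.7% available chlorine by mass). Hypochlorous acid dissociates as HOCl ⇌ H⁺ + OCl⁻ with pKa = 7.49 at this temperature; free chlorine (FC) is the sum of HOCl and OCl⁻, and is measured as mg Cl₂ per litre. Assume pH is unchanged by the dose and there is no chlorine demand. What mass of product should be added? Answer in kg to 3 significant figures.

[OCl⁻]/[HOCl] = 10^(pH − pKa) = 10^(7.82 − 7.49) = 2.138; fraction as HOCl = 1/(1 + 2.138) = 0.3187.
Free chlorine required for 0.92 ppm HOCl: 0.92 / 0.3187 = 2.887 ppm.
FC to add: 2.887 − 0.4 = 2.487 mg/L as Cl₂.
Cl₂ equivalent: 2.487 mg/L × 424,000 L = 1054 g.
Product at 88.7% available Cl: 1054 / 0.887 = 1189 g.

1.19 kg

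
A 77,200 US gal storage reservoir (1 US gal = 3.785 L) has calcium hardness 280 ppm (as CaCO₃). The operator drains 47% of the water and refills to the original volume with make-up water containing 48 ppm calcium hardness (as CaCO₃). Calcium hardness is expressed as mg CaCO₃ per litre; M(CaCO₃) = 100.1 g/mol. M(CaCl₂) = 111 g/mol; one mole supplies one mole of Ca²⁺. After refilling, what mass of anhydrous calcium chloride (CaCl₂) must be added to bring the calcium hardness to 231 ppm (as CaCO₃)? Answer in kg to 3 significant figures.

19.5 kg

Volume: 77,200 US gal × 3.785 L/gal = 292,202 L.
After draining 47% and refilling: 280 × 0.53 + 48 × 0.47 = 170.96 ppm.
Deficit to target: 231 − 170.96 = 60.04 mg/L.
As CaCO₃: 60.04 mg/L × 292,202 L = 17,540 g; ÷ 100.1 = 175.3 mol Ca²⁺.
Mass: 175.3 × 111 = 19,450 g.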